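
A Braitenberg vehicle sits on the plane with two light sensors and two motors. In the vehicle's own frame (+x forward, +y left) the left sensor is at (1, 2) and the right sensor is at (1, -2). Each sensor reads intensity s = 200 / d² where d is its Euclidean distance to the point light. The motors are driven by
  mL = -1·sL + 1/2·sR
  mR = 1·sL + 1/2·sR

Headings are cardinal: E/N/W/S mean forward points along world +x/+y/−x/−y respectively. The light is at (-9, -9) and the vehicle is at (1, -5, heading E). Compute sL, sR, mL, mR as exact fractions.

200/157 8/5 -372/785 1628/785

left sensor world pos  = (2, -3); dL² = 157
right sensor world pos = (2, -7); dR² = 125
sL = 200/157 = 200/157
sR = 200/125 = 8/5
mL = -1·sL + 1/2·sR = -372/785
mR = 1·sL + 1/2·sR = 1628/785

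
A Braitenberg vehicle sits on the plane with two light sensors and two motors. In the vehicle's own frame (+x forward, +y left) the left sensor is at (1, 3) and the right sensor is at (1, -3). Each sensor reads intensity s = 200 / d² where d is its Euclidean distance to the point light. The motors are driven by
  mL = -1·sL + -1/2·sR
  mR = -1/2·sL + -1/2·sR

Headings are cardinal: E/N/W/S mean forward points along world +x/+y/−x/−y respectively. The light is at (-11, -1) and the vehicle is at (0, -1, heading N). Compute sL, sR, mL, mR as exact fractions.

40/13 200/197 -9180/2561 -5240/2561

left sensor world pos  = (-3, 0); dL² = 65
right sensor world pos = (3, 0); dR² = 197
sL = 200/65 = 40/13
sR = 200/197 = 200/197
mL = -1·sL + -1/2·sR = -9180/2561
mR = -1/2·sL + -1/2·sR = -5240/2561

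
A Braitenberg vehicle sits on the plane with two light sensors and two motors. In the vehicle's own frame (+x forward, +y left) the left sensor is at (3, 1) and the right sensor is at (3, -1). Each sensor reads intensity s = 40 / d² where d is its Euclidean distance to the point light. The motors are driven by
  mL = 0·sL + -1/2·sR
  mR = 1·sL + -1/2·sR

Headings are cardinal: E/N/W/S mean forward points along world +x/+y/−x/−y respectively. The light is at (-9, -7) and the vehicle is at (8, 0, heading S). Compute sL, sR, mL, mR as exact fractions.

2/17 5/34 -5/68 3/68

left sensor world pos  = (9, -3); dL² = 340
right sensor world pos = (7, -3); dR² = 272
sL = 40/340 = 2/17
sR = 40/272 = 5/34
mL = 0·sL + -1/2·sR = -5/68
mR = 1·sL + -1/2·sR = 3/68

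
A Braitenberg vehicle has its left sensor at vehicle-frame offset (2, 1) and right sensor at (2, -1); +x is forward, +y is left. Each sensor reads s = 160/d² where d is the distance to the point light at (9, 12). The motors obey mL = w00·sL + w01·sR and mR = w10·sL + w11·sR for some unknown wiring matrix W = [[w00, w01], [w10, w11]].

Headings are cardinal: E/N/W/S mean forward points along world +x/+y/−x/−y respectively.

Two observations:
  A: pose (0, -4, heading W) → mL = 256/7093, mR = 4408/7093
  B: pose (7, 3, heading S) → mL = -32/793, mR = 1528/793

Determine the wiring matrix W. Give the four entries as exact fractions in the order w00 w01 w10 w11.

-1/2 1/2 1 1/2

obs A: pose=(0,-4,W) → sL=16/41, sR=80/173, mL=256/7093, mR=4408/7093
obs B: pose=(7,3,S) → sL=80/61, sR=16/13, mL=-32/793, mR=1528/793
sensor matrix S = [[16/41, 80/173], [80/61, 16/13]]; det S = -709632/5624749
solve [mL_A; mL_B] = S·[w00; w01] and [mR_A; mR_B] = S·[w10; w11]:
  w00 = -1/2, w01 = 1/2, w10 = 1, w11 = 1/2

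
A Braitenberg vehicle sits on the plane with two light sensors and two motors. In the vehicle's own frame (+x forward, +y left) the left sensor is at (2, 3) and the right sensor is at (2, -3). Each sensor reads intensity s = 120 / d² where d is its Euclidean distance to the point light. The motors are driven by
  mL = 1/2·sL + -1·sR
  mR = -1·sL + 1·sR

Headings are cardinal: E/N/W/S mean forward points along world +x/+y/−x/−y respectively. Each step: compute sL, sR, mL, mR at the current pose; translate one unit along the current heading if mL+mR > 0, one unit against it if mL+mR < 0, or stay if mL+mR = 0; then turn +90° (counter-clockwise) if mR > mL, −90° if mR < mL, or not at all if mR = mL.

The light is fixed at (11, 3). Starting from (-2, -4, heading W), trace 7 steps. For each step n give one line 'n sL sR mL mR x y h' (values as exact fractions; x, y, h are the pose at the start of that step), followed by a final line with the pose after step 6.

n=0: pose=(-2,-4,W); sL=24/65, sR=120/241; mL=-4908/15665, mR=2016/15665; mL+mR=-12/65 → advance -1; mR−mL=6924/15665 → turn +1·90°
n=1: pose=(-1,-4,S); sL=20/27, sR=20/51; mL=-10/459, mR=-160/459; mL+mR=-10/27 → advance -1; mR−mL=-50/153 → turn -1·90°
n=2: pose=(-1,-3,W); sL=120/277, sR=24/41; mL=-4188/11357, mR=1728/11357; mL+mR=-60/277 → advance -1; mR−mL=5916/11357 → turn +1·90°
n=3: pose=(0,-3,S); sL=15/16, sR=6/13; mL=3/416, mR=-99/208; mL+mR=-15/32 → advance -1; mR−mL=-201/416 → turn -1·90°
n=4: pose=(0,-2,W); sL=120/233, sR=120/173; mL=-17580/40309, mR=7200/40309; mL+mR=-60/233 → advance -1; mR−mL=24780/40309 → turn +1·90°
n=5: pose=(1,-2,S); sL=60/49, sR=60/109; mL=330/5341, mR=-3600/5341; mL+mR=-30/49 → advance -1; mR−mL=-3930/5341 → turn -1·90°
n=6: pose=(1,-1,W); sL=120/193, sR=24/29; mL=-2892/5597, mR=1152/5597; mL+mR=-60/193 → advance -1; mR−mL=4044/5597 → turn +1·90°

0 24/65 120/241 -4908/15665 2016/15665 -2 -4 W
1 20/27 20/51 -10/459 -160/459 -1 -4 S
2 120/277 24/41 -4188/11357 1728/11357 -1 -3 W
3 15/16 6/13 3/416 -99/208 0 -3 S
4 120/233 120/173 -17580/40309 7200/40309 0 -2 W
5 60/49 60/109 330/5341 -3600/5341 1 -2 S
6 120/193 24/29 -2892/5597 1152/5597 1 -1 W
final 2 -1 S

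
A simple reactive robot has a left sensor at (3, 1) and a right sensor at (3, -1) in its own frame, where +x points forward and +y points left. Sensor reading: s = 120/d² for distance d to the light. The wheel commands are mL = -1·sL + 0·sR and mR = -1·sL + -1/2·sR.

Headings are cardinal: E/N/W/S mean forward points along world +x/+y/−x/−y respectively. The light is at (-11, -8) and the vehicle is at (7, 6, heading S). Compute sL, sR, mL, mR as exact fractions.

60/241 12/41 -60/241 -3906/9881

left sensor world pos  = (8, 3); dL² = 482
right sensor world pos = (6, 3); dR² = 410
sL = 120/482 = 60/241
sR = 120/410 = 12/41
mL = -1·sL + 0·sR = -60/241
mR = -1·sL + -1/2·sR = -3906/9881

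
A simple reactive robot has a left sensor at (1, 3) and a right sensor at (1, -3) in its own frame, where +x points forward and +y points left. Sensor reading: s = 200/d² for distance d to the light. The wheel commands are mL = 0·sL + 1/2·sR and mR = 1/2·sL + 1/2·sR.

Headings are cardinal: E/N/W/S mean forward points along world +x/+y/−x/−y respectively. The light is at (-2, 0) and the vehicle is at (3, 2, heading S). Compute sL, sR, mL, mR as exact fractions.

left sensor world pos  = (6, 1); dL² = 65
right sensor world pos = (0, 1); dR² = 5
sL = 200/65 = 40/13
sR = 200/5 = 40
mL = 0·sL + 1/2·sR = 20
mR = 1/2·sL + 1/2·sR = 280/13

40/13 40 20 280/13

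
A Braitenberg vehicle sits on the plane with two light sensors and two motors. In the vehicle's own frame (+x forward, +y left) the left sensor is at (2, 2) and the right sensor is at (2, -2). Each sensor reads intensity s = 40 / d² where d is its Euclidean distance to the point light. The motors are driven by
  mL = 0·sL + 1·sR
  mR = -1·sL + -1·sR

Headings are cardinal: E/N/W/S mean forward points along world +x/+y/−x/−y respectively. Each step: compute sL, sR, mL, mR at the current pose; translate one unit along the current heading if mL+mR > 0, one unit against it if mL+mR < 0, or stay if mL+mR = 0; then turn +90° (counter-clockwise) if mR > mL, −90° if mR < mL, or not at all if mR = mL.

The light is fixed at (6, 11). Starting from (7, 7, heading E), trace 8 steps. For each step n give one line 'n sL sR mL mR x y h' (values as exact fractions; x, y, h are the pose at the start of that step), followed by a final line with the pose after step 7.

0 40/13 8/9 8/9 -464/117 7 7 E
1 1 1 1 -2 6 7 S
2 40/29 8 8 -272/29 6 8 W
3 20 4 4 -24 7 8 N
4 40/13 8/9 8/9 -464/117 7 7 E
5 1 1 1 -2 6 7 S
6 40/29 8 8 -272/29 6 8 W
7 20 4 4 -24 7 8 N
final 7 7 E

n=0: pose=(7,7,E); sL=40/13, sR=8/9; mL=8/9, mR=-464/117; mL+mR=-40/13 → advance -1; mR−mL=-568/117 → turn -1·90°
n=1: pose=(6,7,S); sL=1, sR=1; mL=1, mR=-2; mL+mR=-1 → advance -1; mR−mL=-3 → turn -1·90°
n=2: pose=(6,8,W); sL=40/29, sR=8; mL=8, mR=-272/29; mL+mR=-40/29 → advance -1; mR−mL=-504/29 → turn -1·90°
n=3: pose=(7,8,N); sL=20, sR=4; mL=4, mR=-24; mL+mR=-20 → advance -1; mR−mL=-28 → turn -1·90°
n=4: pose=(7,7,E); sL=40/13, sR=8/9; mL=8/9, mR=-464/117; mL+mR=-40/13 → advance -1; mR−mL=-568/117 → turn -1·90°
n=5: pose=(6,7,S); sL=1, sR=1; mL=1, mR=-2; mL+mR=-1 → advance -1; mR−mL=-3 → turn -1·90°
n=6: pose=(6,8,W); sL=40/29, sR=8; mL=8, mR=-272/29; mL+mR=-40/29 → advance -1; mR−mL=-504/29 → turn -1·90°
n=7: pose=(7,8,N); sL=20, sR=4; mL=4, mR=-24; mL+mR=-20 → advance -1; mR−mL=-28 → turn -1·90°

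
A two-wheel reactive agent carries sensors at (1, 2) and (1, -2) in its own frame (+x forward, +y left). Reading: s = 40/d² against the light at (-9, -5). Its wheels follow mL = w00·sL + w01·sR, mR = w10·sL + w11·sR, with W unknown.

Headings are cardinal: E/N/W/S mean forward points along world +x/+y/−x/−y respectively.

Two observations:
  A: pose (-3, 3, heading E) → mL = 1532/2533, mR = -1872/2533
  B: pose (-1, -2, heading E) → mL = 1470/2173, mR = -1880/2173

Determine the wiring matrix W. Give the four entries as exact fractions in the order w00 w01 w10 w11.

obs A: pose=(-3,3,E) → sL=40/149, sR=8/17, mL=1532/2533, mR=-1872/2533
obs B: pose=(-1,-2,E) → sL=20/53, sR=20/41, mL=1470/2173, mR=-1880/2173
sensor matrix S = [[40/149, 8/17], [20/53, 20/41]]; det S = -256640/5504209
solve [mL_A; mL_B] = S·[w00; w01] and [mR_A; mR_B] = S·[w10; w11]:
  w00 = 1/2, w01 = 1, w10 = -1, w11 = -1

1/2 1 -1 -1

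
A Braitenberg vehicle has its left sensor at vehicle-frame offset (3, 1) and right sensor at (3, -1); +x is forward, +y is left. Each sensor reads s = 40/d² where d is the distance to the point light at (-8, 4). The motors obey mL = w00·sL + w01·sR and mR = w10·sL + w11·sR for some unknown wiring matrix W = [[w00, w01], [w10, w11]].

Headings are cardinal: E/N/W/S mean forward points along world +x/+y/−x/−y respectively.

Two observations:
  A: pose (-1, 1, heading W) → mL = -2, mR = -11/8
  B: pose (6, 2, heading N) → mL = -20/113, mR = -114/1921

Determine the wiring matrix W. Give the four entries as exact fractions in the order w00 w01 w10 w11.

0 -1 1/2 -1

obs A: pose=(-1,1,W) → sL=5/4, sR=2, mL=-2, mR=-11/8
obs B: pose=(6,2,N) → sL=4/17, sR=20/113, mL=-20/113, mR=-114/1921
sensor matrix S = [[5/4, 2], [4/17, 20/113]]; det S = -479/1921
solve [mL_A; mL_B] = S·[w00; w01] and [mR_A; mR_B] = S·[w10; w11]:
  w00 = 0, w01 = -1, w10 = 1/2, w11 = -1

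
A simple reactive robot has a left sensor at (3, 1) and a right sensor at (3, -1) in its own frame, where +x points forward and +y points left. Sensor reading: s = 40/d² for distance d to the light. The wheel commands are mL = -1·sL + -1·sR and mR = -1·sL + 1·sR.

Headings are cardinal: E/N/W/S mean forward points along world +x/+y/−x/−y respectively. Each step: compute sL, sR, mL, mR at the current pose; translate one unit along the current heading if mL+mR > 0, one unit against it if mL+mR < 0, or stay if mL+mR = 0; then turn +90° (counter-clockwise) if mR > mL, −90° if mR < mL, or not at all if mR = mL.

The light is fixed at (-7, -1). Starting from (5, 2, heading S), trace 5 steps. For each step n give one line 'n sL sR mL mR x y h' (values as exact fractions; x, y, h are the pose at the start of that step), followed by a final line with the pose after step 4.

n=0: pose=(5,2,S); sL=40/169, sR=40/121; mL=-11600/20449, mR=1920/20449; mL+mR=-80/169 → advance -1; mR−mL=80/121 → turn +1·90°
n=1: pose=(5,3,E); sL=4/25, sR=20/117; mL=-968/2925, mR=32/2925; mL+mR=-8/25 → advance -1; mR−mL=40/117 → turn +1·90°
n=2: pose=(4,3,N); sL=40/149, sR=40/193; mL=-13680/28757, mR=-1760/28757; mL+mR=-80/149 → advance -1; mR−mL=80/193 → turn +1·90°
n=3: pose=(4,2,W); sL=10/17, sR=1/2; mL=-37/34, mR=-3/34; mL+mR=-20/17 → advance -1; mR−mL=1 → turn +1·90°
n=4: pose=(5,2,S); sL=40/169, sR=40/121; mL=-11600/20449, mR=1920/20449; mL+mR=-80/169 → advance -1; mR−mL=80/121 → turn +1·90°

0 40/169 40/121 -11600/20449 1920/20449 5 2 S
1 4/25 20/117 -968/2925 32/2925 5 3 E
2 40/149 40/193 -13680/28757 -1760/28757 4 3 N
3 10/17 1/2 -37/34 -3/34 4 2 W
4 40/169 40/121 -11600/20449 1920/20449 5 2 S
final 5 3 E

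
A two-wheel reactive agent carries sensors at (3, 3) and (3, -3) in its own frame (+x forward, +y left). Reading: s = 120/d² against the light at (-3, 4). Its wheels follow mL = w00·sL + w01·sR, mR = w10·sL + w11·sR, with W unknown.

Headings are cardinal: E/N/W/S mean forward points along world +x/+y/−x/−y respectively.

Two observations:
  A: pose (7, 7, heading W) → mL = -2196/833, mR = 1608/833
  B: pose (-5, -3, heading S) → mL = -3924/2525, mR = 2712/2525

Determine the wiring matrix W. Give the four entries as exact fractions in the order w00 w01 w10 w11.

-1/2 -1 1/2 1/2

obs A: pose=(7,7,W) → sL=120/49, sR=24/17, mL=-2196/833, mR=1608/833
obs B: pose=(-5,-3,S) → sL=120/101, sR=24/25, mL=-3924/2525, mR=2712/2525
sensor matrix S = [[120/49, 24/17], [120/101, 24/25]]; det S = 283392/420665
solve [mL_A; mL_B] = S·[w00; w01] and [mR_A; mR_B] = S·[w10; w11]:
  w00 = -1/2, w01 = -1, w10 = 1/2, w11 = 1/2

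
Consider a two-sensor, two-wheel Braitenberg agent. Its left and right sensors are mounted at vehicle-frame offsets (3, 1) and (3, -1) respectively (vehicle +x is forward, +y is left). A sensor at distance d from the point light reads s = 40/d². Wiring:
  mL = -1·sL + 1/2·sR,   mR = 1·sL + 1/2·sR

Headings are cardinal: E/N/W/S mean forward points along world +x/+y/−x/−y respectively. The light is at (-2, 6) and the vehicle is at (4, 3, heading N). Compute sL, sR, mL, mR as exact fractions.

left sensor world pos  = (3, 6); dL² = 25
right sensor world pos = (5, 6); dR² = 49
sL = 40/25 = 8/5
sR = 40/49 = 40/49
mL = -1·sL + 1/2·sR = -292/245
mR = 1·sL + 1/2·sR = 492/245

8/5 40/49 -292/245 492/245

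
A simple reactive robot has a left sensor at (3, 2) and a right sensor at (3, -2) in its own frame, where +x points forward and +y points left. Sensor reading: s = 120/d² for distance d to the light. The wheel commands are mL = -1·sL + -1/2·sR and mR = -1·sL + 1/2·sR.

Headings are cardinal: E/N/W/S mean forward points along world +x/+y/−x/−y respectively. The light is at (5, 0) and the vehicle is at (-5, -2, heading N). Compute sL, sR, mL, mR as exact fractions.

left sensor world pos  = (-7, 1); dL² = 145
right sensor world pos = (-3, 1); dR² = 65
sL = 120/145 = 24/29
sR = 120/65 = 24/13
mL = -1·sL + -1/2·sR = -660/377
mR = -1·sL + 1/2·sR = 36/377

24/29 24/13 -660/377 36/377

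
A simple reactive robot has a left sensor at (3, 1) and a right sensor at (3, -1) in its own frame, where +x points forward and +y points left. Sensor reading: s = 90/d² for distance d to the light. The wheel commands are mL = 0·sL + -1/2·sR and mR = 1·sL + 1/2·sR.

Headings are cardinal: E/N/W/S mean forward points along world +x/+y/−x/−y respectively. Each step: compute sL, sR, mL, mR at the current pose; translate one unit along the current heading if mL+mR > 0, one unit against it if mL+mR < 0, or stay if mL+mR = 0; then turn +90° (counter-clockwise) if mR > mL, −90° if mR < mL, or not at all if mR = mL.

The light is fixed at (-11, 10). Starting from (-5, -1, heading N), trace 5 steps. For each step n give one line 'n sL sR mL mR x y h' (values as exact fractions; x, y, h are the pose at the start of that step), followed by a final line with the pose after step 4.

n=0: pose=(-5,-1,N); sL=90/89, sR=90/113; mL=-45/113, mR=14175/10057; mL+mR=90/89 → advance +1; mR−mL=18180/10057 → turn +1·90°
n=1: pose=(-5,0,W); sL=9/13, sR=1; mL=-1/2, mR=31/26; mL+mR=9/13 → advance +1; mR−mL=22/13 → turn +1·90°
n=2: pose=(-6,0,S); sL=18/41, sR=18/37; mL=-9/37, mR=1035/1517; mL+mR=18/41 → advance +1; mR−mL=1404/1517 → turn +1·90°
n=3: pose=(-6,-1,E); sL=45/82, sR=45/104; mL=-45/208, mR=6525/8528; mL+mR=45/82 → advance +1; mR−mL=4185/4264 → turn +1·90°
n=4: pose=(-5,-1,N); sL=90/89, sR=90/113; mL=-45/113, mR=14175/10057; mL+mR=90/89 → advance +1; mR−mL=18180/10057 → turn +1·90°

0 90/89 90/113 -45/113 14175/10057 -5 -1 N
1 9/13 1 -1/2 31/26 -5 0 W
2 18/41 18/37 -9/37 1035/1517 -6 0 S
3 45/82 45/104 -45/208 6525/8528 -6 -1 E
4 90/89 90/113 -45/113 14175/10057 -5 -1 N
final -5 0 W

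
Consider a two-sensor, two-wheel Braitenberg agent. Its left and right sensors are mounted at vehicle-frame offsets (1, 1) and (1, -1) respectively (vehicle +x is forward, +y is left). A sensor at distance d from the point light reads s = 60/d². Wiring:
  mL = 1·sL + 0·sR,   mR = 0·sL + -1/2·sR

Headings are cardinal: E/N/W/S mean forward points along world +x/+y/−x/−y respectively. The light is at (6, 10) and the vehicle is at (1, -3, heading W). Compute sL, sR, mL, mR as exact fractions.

left sensor world pos  = (0, -4); dL² = 232
right sensor world pos = (0, -2); dR² = 180
sL = 60/232 = 15/58
sR = 60/180 = 1/3
mL = 1·sL + 0·sR = 15/58
mR = 0·sL + -1/2·sR = -1/6

15/58 1/3 15/58 -1/6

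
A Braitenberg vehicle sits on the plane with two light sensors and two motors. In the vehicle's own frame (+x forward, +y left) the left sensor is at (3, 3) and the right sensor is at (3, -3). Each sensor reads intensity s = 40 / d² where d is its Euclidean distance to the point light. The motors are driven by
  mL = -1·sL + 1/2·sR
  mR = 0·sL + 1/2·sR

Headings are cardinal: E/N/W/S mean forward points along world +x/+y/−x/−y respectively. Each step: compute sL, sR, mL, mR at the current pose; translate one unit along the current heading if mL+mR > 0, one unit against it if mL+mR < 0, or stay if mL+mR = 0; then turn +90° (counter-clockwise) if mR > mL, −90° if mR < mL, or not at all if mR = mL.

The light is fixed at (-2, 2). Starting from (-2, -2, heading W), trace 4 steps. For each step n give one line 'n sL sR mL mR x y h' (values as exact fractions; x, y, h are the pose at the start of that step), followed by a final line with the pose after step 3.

n=0: pose=(-2,-2,W); sL=20/29, sR=4; mL=38/29, mR=2; mL+mR=96/29 → advance +1; mR−mL=20/29 → turn +1·90°
n=1: pose=(-3,-2,S); sL=40/53, sR=8/13; mL=-308/689, mR=4/13; mL+mR=-96/689 → advance -1; mR−mL=40/53 → turn +1·90°
n=2: pose=(-3,-1,E); sL=10, sR=1; mL=-19/2, mR=1/2; mL+mR=-9 → advance -1; mR−mL=10 → turn +1·90°
n=3: pose=(-4,-1,N); sL=8/5, sR=40; mL=92/5, mR=20; mL+mR=192/5 → advance +1; mR−mL=8/5 → turn +1·90°

0 20/29 4 38/29 2 -2 -2 W
1 40/53 8/13 -308/689 4/13 -3 -2 S
2 10 1 -19/2 1/2 -3 -1 E
3 8/5 40 92/5 20 -4 -1 N
final -4 0 W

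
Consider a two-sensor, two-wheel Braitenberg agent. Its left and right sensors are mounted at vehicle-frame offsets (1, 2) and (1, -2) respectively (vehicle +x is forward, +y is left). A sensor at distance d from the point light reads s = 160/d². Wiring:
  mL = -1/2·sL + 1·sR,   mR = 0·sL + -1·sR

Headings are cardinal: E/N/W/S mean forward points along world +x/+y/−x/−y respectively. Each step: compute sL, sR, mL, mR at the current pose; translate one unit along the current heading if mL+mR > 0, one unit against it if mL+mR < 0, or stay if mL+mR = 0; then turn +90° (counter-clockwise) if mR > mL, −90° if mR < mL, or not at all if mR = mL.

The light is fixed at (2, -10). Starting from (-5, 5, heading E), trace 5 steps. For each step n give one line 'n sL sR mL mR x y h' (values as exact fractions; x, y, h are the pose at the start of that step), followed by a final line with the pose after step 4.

0 32/65 32/41 1424/2665 -32/41 -5 5 E
1 20/29 20/37 210/1073 -20/37 -6 5 S
2 160/277 32/81 2384/22437 -32/81 -6 6 W
3 16/37 80/157 1704/5809 -80/157 -5 6 N
4 32/65 32/41 1424/2665 -32/41 -5 5 E
final -6 5 S

n=0: pose=(-5,5,E); sL=32/65, sR=32/41; mL=1424/2665, mR=-32/41; mL+mR=-16/65 → advance -1; mR−mL=-3504/2665 → turn -1·90°
n=1: pose=(-6,5,S); sL=20/29, sR=20/37; mL=210/1073, mR=-20/37; mL+mR=-10/29 → advance -1; mR−mL=-790/1073 → turn -1·90°
n=2: pose=(-6,6,W); sL=160/277, sR=32/81; mL=2384/22437, mR=-32/81; mL+mR=-80/277 → advance -1; mR−mL=-11248/22437 → turn -1·90°
n=3: pose=(-5,6,N); sL=16/37, sR=80/157; mL=1704/5809, mR=-80/157; mL+mR=-8/37 → advance -1; mR−mL=-4664/5809 → turn -1·90°
n=4: pose=(-5,5,E); sL=32/65, sR=32/41; mL=1424/2665, mR=-32/41; mL+mR=-16/65 → advance -1; mR−mL=-3504/2665 → turn -1·90°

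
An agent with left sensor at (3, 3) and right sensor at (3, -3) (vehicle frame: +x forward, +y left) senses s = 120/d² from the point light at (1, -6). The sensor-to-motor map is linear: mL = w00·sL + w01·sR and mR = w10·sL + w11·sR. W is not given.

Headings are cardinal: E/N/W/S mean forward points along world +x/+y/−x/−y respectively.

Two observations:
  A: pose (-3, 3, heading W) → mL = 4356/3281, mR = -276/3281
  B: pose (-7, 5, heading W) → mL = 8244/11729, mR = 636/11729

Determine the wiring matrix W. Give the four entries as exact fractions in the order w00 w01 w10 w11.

1/2 1 -1/2 1

obs A: pose=(-3,3,W) → sL=24/17, sR=120/193, mL=4356/3281, mR=-276/3281
obs B: pose=(-7,5,W) → sL=24/37, sR=120/317, mL=8244/11729, mR=636/11729
sensor matrix S = [[24/17, 120/193], [24/37, 120/317]]; det S = 5045760/38482849
solve [mL_A; mL_B] = S·[w00; w01] and [mR_A; mR_B] = S·[w10; w11]:
  w00 = 1/2, w01 = 1, w10 = -1/2, w11 = 1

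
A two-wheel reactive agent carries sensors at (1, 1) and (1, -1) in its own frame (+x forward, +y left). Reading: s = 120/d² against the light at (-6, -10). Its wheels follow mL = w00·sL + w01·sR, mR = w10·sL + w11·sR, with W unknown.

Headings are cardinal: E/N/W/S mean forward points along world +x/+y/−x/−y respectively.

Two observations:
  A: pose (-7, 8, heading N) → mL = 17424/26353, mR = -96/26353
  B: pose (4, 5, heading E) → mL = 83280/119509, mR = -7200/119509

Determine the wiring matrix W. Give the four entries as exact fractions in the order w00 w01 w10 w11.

obs A: pose=(-7,8,N) → sL=24/73, sR=120/361, mL=17424/26353, mR=-96/26353
obs B: pose=(4,5,E) → sL=120/377, sR=120/317, mL=83280/119509, mR=-7200/119509
sensor matrix S = [[24/73, 120/361], [120/377, 120/317]]; det S = 58728960/3149420677
solve [mL_A; mL_B] = S·[w00; w01] and [mR_A; mR_B] = S·[w10; w11]:
  w00 = 1, w01 = 1, w10 = 1, w11 = -1

1 1 1 -1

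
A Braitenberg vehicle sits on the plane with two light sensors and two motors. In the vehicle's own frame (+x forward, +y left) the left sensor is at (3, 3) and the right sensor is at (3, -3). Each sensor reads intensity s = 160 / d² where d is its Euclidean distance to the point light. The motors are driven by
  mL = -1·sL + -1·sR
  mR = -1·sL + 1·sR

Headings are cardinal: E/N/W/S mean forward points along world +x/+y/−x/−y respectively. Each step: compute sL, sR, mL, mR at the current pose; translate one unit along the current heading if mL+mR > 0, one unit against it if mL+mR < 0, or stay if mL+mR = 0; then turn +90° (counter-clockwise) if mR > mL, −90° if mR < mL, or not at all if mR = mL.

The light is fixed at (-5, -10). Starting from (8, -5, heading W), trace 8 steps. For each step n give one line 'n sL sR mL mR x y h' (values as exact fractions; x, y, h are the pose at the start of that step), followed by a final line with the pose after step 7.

n=0: pose=(8,-5,W); sL=20/13, sR=40/41; mL=-1340/533, mR=-300/533; mL+mR=-40/13 → advance -1; mR−mL=80/41 → turn +1·90°
n=1: pose=(9,-5,S); sL=160/293, sR=32/25; mL=-13376/7325, mR=5376/7325; mL+mR=-320/293 → advance -1; mR−mL=64/25 → turn +1·90°
n=2: pose=(9,-4,E); sL=16/37, sR=80/149; mL=-5344/5513, mR=576/5513; mL+mR=-32/37 → advance -1; mR−mL=160/149 → turn +1·90°
n=3: pose=(8,-4,N); sL=160/181, sR=160/337; mL=-82880/60997, mR=-24960/60997; mL+mR=-320/181 → advance -1; mR−mL=320/337 → turn +1·90°
n=4: pose=(8,-5,W); sL=20/13, sR=40/41; mL=-1340/533, mR=-300/533; mL+mR=-40/13 → advance -1; mR−mL=80/41 → turn +1·90°
n=5: pose=(9,-5,S); sL=160/293, sR=32/25; mL=-13376/7325, mR=5376/7325; mL+mR=-320/293 → advance -1; mR−mL=64/25 → turn +1·90°
n=6: pose=(9,-4,E); sL=16/37, sR=80/149; mL=-5344/5513, mR=576/5513; mL+mR=-32/37 → advance -1; mR−mL=160/149 → turn +1·90°
n=7: pose=(8,-4,N); sL=160/181, sR=160/337; mL=-82880/60997, mR=-24960/60997; mL+mR=-320/181 → advance -1; mR−mL=320/337 → turn +1·90°

0 20/13 40/41 -1340/533 -300/533 8 -5 W
1 160/293 32/25 -13376/7325 5376/7325 9 -5 S
2 16/37 80/149 -5344/5513 576/5513 9 -4 E
3 160/181 160/337 -82880/60997 -24960/60997 8 -4 N
4 20/13 40/41 -1340/533 -300/533 8 -5 W
5 160/293 32/25 -13376/7325 5376/7325 9 -5 S
6 16/37 80/149 -5344/5513 576/5513 9 -4 E
7 160/181 160/337 -82880/60997 -24960/60997 8 -4 N
final 8 -5 W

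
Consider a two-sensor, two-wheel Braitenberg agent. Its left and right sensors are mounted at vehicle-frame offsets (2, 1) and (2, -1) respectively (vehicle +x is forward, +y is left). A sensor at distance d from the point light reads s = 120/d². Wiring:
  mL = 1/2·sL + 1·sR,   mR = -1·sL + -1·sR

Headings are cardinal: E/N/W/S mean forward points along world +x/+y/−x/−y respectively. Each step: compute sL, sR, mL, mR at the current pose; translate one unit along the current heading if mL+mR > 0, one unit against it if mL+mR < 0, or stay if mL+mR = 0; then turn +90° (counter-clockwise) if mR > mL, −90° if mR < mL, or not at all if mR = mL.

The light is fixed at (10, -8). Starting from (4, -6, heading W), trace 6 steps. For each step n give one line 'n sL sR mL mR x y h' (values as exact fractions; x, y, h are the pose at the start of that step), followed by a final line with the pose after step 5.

n=0: pose=(4,-6,W); sL=24/13, sR=120/73; mL=2436/949, mR=-3312/949; mL+mR=-12/13 → advance -1; mR−mL=-5748/949 → turn -1·90°
n=1: pose=(5,-6,N); sL=30/13, sR=15/4; mL=255/52, mR=-315/52; mL+mR=-15/13 → advance -1; mR−mL=-285/26 → turn -1·90°
n=2: pose=(5,-7,E); sL=120/13, sR=40/3; mL=700/39, mR=-880/39; mL+mR=-60/13 → advance -1; mR−mL=-1580/39 → turn -1·90°
n=3: pose=(4,-7,S); sL=60/13, sR=12/5; mL=306/65, mR=-456/65; mL+mR=-30/13 → advance -1; mR−mL=-762/65 → turn -1·90°
n=4: pose=(4,-6,W); sL=24/13, sR=120/73; mL=2436/949, mR=-3312/949; mL+mR=-12/13 → advance -1; mR−mL=-5748/949 → turn -1·90°
n=5: pose=(5,-6,N); sL=30/13, sR=15/4; mL=255/52, mR=-315/52; mL+mR=-15/13 → advance -1; mR−mL=-285/26 → turn -1·90°

0 24/13 120/73 2436/949 -3312/949 4 -6 W
1 30/13 15/4 255/52 -315/52 5 -6 N
2 120/13 40/3 700/39 -880/39 5 -7 E
3 60/13 12/5 306/65 -456/65 4 -7 S
4 24/13 120/73 2436/949 -3312/949 4 -6 W
5 30/13 15/4 255/52 -315/52 5 -6 N
final 5 -7 E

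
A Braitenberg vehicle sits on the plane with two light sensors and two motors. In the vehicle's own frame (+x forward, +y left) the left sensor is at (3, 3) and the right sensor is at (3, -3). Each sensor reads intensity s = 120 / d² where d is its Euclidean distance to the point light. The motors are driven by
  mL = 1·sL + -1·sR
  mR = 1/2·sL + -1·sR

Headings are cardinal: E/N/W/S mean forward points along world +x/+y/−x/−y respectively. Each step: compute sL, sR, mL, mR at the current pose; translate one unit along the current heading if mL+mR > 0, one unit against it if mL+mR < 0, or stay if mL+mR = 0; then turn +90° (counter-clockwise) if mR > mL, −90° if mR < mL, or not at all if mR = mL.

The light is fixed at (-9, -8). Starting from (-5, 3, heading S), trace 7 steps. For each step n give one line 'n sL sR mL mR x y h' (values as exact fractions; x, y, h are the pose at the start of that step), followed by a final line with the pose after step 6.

n=0: pose=(-5,3,S); sL=120/113, sR=24/13; mL=-1152/1469, mR=-1932/1469; mL+mR=-3084/1469 → advance -1; mR−mL=-60/113 → turn -1·90°
n=1: pose=(-5,4,W); sL=60/41, sR=60/113; mL=4320/4633, mR=930/4633; mL+mR=5250/4633 → advance +1; mR−mL=-30/41 → turn -1·90°
n=2: pose=(-6,4,N); sL=8/15, sR=40/87; mL=32/435, mR=-28/145; mL+mR=-52/435 → advance -1; mR−mL=-4/15 → turn -1·90°
n=3: pose=(-6,3,E); sL=15/29, sR=6/5; mL=-99/145, mR=-273/290; mL+mR=-471/290 → advance -1; mR−mL=-15/58 → turn -1·90°
n=4: pose=(-7,3,S); sL=120/89, sR=24/13; mL=-576/1157, mR=-1356/1157; mL+mR=-1932/1157 → advance -1; mR−mL=-60/89 → turn -1·90°
n=5: pose=(-7,4,W); sL=60/41, sR=60/113; mL=4320/4633, mR=930/4633; mL+mR=5250/4633 → advance +1; mR−mL=-30/41 → turn -1·90°
n=6: pose=(-8,4,N); sL=120/229, sR=120/241; mL=1440/55189, mR=-13020/55189; mL+mR=-11580/55189 → advance -1; mR−mL=-60/229 → turn -1·90°

0 120/113 24/13 -1152/1469 -1932/1469 -5 3 S
1 60/41 60/113 4320/4633 930/4633 -5 4 W
2 8/15 40/87 32/435 -28/145 -6 4 N
3 15/29 6/5 -99/145 -273/290 -6 3 E
4 120/89 24/13 -576/1157 -1356/1157 -7 3 S
5 60/41 60/113 4320/4633 930/4633 -7 4 W
6 120/229 120/241 1440/55189 -13020/55189 -8 4 N
final -8 3 E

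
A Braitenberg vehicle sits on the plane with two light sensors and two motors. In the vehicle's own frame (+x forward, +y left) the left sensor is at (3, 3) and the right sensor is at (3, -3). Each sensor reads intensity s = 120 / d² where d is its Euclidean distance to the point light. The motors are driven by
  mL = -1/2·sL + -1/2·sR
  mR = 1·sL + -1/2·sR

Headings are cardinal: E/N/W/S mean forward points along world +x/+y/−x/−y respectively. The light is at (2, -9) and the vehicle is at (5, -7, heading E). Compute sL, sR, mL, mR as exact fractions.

120/61 120/37 -5880/2257 780/2257

left sensor world pos  = (8, -4); dL² = 61
right sensor world pos = (8, -10); dR² = 37
sL = 120/61 = 120/61
sR = 120/37 = 120/37
mL = -1/2·sL + -1/2·sR = -5880/2257
mR = 1·sL + -1/2·sR = 780/2257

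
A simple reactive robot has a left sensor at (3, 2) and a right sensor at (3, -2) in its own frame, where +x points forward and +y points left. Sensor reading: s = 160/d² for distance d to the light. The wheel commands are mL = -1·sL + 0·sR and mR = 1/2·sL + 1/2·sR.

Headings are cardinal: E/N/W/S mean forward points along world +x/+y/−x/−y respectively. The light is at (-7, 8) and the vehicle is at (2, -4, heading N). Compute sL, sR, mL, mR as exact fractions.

16/13 80/101 -16/13 1328/1313

left sensor world pos  = (0, -1); dL² = 130
right sensor world pos = (4, -1); dR² = 202
sL = 160/130 = 16/13
sR = 160/202 = 80/101
mL = -1·sL + 0·sR = -16/13
mR = 1/2·sL + 1/2·sR = 1328/1313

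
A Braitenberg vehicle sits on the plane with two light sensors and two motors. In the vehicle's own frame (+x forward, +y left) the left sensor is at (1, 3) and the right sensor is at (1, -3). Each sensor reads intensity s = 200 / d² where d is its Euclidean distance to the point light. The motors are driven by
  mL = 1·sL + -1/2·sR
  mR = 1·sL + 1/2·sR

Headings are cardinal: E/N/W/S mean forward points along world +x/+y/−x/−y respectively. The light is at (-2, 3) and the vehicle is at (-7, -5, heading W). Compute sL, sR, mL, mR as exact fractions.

left sensor world pos  = (-8, -8); dL² = 157
right sensor world pos = (-8, -2); dR² = 61
sL = 200/157 = 200/157
sR = 200/61 = 200/61
mL = 1·sL + -1/2·sR = -3500/9577
mR = 1·sL + 1/2·sR = 27900/9577

200/157 200/61 -3500/9577 27900/9577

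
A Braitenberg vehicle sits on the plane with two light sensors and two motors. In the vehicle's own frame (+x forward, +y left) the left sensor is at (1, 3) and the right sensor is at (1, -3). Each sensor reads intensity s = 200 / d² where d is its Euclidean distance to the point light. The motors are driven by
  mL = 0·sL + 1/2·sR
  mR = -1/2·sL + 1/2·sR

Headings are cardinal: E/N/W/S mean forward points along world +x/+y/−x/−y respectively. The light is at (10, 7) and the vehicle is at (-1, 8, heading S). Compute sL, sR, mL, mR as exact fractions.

25/8 50/49 25/49 -825/784

left sensor world pos  = (2, 7); dL² = 64
right sensor world pos = (-4, 7); dR² = 196
sL = 200/64 = 25/8
sR = 200/196 = 50/49
mL = 0·sL + 1/2·sR = 25/49
mR = -1/2·sL + 1/2·sR = -825/784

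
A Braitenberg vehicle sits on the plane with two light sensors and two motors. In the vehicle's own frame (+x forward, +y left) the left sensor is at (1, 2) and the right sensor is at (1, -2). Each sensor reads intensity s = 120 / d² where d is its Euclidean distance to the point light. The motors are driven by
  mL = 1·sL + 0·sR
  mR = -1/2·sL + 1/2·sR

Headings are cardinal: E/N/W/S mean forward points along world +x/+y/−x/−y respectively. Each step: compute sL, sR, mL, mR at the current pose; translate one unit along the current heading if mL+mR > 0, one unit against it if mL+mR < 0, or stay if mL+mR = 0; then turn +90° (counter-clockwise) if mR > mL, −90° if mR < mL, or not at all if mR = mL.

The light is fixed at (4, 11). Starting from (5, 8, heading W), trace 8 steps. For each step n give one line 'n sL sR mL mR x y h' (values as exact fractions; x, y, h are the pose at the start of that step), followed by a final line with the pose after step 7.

0 24/5 120 24/5 288/5 5 8 W
1 6 6 6 0 4 8 S
2 120/37 24 120/37 384/37 4 7 W
3 60/13 60/17 60/13 -120/221 3 7 S
4 120/53 120/13 120/53 2400/689 3 6 W
5 10/3 30/13 10/3 -20/39 2 6 S
6 120/73 24/5 120/73 576/365 2 5 W
7 12/5 60/13 12/5 72/65 1 5 N
final 1 6 E

n=0: pose=(5,8,W); sL=24/5, sR=120; mL=24/5, mR=288/5; mL+mR=312/5 → advance +1; mR−mL=264/5 → turn +1·90°
n=1: pose=(4,8,S); sL=6, sR=6; mL=6, mR=0; mL+mR=6 → advance +1; mR−mL=-6 → turn -1·90°
n=2: pose=(4,7,W); sL=120/37, sR=24; mL=120/37, mR=384/37; mL+mR=504/37 → advance +1; mR−mL=264/37 → turn +1·90°
n=3: pose=(3,7,S); sL=60/13, sR=60/17; mL=60/13, mR=-120/221; mL+mR=900/221 → advance +1; mR−mL=-1140/221 → turn -1·90°
n=4: pose=(3,6,W); sL=120/53, sR=120/13; mL=120/53, mR=2400/689; mL+mR=3960/689 → advance +1; mR−mL=840/689 → turn +1·90°
n=5: pose=(2,6,S); sL=10/3, sR=30/13; mL=10/3, mR=-20/39; mL+mR=110/39 → advance +1; mR−mL=-50/13 → turn -1·90°
n=6: pose=(2,5,W); sL=120/73, sR=24/5; mL=120/73, mR=576/365; mL+mR=1176/365 → advance +1; mR−mL=-24/365 → turn -1·90°
n=7: pose=(1,5,N); sL=12/5, sR=60/13; mL=12/5, mR=72/65; mL+mR=228/65 → advance +1; mR−mL=-84/65 → turn -1·90°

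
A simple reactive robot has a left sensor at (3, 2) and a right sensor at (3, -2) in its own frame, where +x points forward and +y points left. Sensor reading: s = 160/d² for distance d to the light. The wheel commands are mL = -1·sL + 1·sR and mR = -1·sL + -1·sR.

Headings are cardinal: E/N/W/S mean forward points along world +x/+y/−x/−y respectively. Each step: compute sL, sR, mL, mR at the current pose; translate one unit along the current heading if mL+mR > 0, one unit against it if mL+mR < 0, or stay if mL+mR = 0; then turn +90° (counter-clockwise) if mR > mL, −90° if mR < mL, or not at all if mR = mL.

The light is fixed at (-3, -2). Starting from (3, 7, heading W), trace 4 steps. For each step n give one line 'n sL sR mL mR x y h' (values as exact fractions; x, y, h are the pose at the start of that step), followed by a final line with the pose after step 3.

n=0: pose=(3,7,W); sL=80/29, sR=16/13; mL=-576/377, mR=-1504/377; mL+mR=-160/29 → advance -1; mR−mL=-32/13 → turn -1·90°
n=1: pose=(4,7,N); sL=160/169, sR=32/45; mL=-1792/7605, mR=-12608/7605; mL+mR=-320/169 → advance -1; mR−mL=-64/45 → turn -1·90°
n=2: pose=(4,6,E); sL=4/5, sR=20/17; mL=32/85, mR=-168/85; mL+mR=-8/5 → advance -1; mR−mL=-40/17 → turn -1·90°
n=3: pose=(3,6,S); sL=160/89, sR=160/41; mL=7680/3649, mR=-20800/3649; mL+mR=-320/89 → advance -1; mR−mL=-320/41 → turn -1·90°

0 80/29 16/13 -576/377 -1504/377 3 7 W
1 160/169 32/45 -1792/7605 -12608/7605 4 7 N
2 4/5 20/17 32/85 -168/85 4 6 E
3 160/89 160/41 7680/3649 -20800/3649 3 6 S
final 3 7 W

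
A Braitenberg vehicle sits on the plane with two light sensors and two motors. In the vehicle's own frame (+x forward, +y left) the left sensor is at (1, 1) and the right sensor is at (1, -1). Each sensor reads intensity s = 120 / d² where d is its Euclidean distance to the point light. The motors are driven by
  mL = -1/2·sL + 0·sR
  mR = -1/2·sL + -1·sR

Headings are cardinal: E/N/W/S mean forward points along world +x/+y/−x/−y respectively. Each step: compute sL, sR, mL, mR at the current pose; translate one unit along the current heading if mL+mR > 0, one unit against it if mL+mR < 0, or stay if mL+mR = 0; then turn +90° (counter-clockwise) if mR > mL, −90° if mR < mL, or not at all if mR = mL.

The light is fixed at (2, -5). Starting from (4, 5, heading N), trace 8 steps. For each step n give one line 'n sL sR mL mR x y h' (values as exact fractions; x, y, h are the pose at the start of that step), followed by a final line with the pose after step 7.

n=0: pose=(4,5,N); sL=60/61, sR=12/13; mL=-30/61, mR=-1122/793; mL+mR=-1512/793 → advance -1; mR−mL=-12/13 → turn -1·90°
n=1: pose=(4,4,E); sL=120/109, sR=120/73; mL=-60/109, mR=-17460/7957; mL+mR=-21840/7957 → advance -1; mR−mL=-120/73 → turn -1·90°
n=2: pose=(3,4,S); sL=30/17, sR=15/8; mL=-15/17, mR=-375/136; mL+mR=-495/136 → advance -1; mR−mL=-15/8 → turn -1·90°
n=3: pose=(3,5,W); sL=40/27, sR=120/121; mL=-20/27, mR=-5660/3267; mL+mR=-8080/3267 → advance -1; mR−mL=-120/121 → turn -1·90°
n=4: pose=(4,5,N); sL=60/61, sR=12/13; mL=-30/61, mR=-1122/793; mL+mR=-1512/793 → advance -1; mR−mL=-12/13 → turn -1·90°
n=5: pose=(4,4,E); sL=120/109, sR=120/73; mL=-60/109, mR=-17460/7957; mL+mR=-21840/7957 → advance -1; mR−mL=-120/73 → turn -1·90°
n=6: pose=(3,4,S); sL=30/17, sR=15/8; mL=-15/17, mR=-375/136; mL+mR=-495/136 → advance -1; mR−mL=-15/8 → turn -1·90°
n=7: pose=(3,5,W); sL=40/27, sR=120/121; mL=-20/27, mR=-5660/3267; mL+mR=-8080/3267 → advance -1; mR−mL=-120/121 → turn -1·90°

0 60/61 12/13 -30/61 -1122/793 4 5 N
1 120/109 120/73 -60/109 -17460/7957 4 4 E
2 30/17 15/8 -15/17 -375/136 3 4 S
3 40/27 120/121 -20/27 -5660/3267 3 5 W
4 60/61 12/13 -30/61 -1122/793 4 5 N
5 120/109 120/73 -60/109 -17460/7957 4 4 E
6 30/17 15/8 -15/17 -375/136 3 4 S
7 40/27 120/121 -20/27 -5660/3267 3 5 W
final 4 5 N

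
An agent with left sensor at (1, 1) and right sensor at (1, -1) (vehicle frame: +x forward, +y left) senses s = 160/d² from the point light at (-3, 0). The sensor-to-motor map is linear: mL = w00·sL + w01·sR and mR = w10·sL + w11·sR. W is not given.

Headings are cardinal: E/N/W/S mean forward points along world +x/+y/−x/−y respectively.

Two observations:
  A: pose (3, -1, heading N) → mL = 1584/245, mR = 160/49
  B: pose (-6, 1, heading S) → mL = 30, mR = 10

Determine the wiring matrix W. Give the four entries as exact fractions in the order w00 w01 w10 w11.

1/2 1 0 1

obs A: pose=(3,-1,N) → sL=32/5, sR=160/49, mL=1584/245, mR=160/49
obs B: pose=(-6,1,S) → sL=40, sR=10, mL=30, mR=10
sensor matrix S = [[32/5, 160/49], [40, 10]]; det S = -3264/49
solve [mL_A; mL_B] = S·[w00; w01] and [mR_A; mR_B] = S·[w10; w11]:
  w00 = 1/2, w01 = 1, w10 = 0, w11 = 1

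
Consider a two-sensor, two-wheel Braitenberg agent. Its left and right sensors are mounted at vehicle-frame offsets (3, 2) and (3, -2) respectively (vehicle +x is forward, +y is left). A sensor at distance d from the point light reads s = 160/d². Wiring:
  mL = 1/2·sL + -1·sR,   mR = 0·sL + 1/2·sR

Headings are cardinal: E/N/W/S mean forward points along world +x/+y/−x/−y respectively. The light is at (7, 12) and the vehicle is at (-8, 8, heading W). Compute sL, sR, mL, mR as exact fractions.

left sensor world pos  = (-11, 6); dL² = 360
right sensor world pos = (-11, 10); dR² = 328
sL = 160/360 = 4/9
sR = 160/328 = 20/41
mL = 1/2·sL + -1·sR = -98/369
mR = 0·sL + 1/2·sR = 10/41

4/9 20/41 -98/369 10/41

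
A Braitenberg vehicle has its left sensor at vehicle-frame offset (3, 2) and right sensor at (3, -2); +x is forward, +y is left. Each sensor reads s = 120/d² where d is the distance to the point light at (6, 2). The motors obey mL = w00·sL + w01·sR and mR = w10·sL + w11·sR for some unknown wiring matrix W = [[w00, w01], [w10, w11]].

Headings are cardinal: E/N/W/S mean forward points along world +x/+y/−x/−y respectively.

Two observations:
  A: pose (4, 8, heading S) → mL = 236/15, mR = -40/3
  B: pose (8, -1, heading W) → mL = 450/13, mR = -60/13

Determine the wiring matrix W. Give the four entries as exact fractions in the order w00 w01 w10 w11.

obs A: pose=(4,8,S) → sL=40/3, sR=24/5, mL=236/15, mR=-40/3
obs B: pose=(8,-1,W) → sL=60/13, sR=60, mL=450/13, mR=-60/13
sensor matrix S = [[40/3, 24/5], [60/13, 60]]; det S = 10112/13
solve [mL_A; mL_B] = S·[w00; w01] and [mR_A; mR_B] = S·[w10; w11]:
  w00 = 1, w01 = 1/2, w10 = -1, w11 = 0

1 1/2 -1 0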